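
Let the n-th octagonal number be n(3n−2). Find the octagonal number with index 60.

10680

The 60th octagonal number is n(3n−2) with n = 60.
60·(3·60 − 2) = 60·178 = 10680.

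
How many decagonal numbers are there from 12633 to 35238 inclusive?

38

The n-th decagonal number is n(4n−3).
Smallest index with value ≥ 12633: n = 57 (giving 12825).
Largest index with value ≤ 35238: n = 94 (giving 35062).
Indices 57 through 94: 38 terms.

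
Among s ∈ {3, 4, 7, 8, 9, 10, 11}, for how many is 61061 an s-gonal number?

s = 3: P(3, 348) = 60726 and P(3, 349) = 61075; 61061 is not s-gonal.
s = 4: P(4, 247) = 61009 and P(4, 248) = 61504; 61061 is not s-gonal.
s = 7: P(7, 156) = 60606 and P(7, 157) = 61387; 61061 is not s-gonal.
s = 8: P(8, 143) = 61061. ✓
s = 9: P(9, 132) = 60654 and P(9, 133) = 61579; 61061 is not s-gonal.
s = 10: P(10, 123) = 60147 and P(10, 124) = 61132; 61061 is not s-gonal.
s = 11: P(11, 116) = 60146 and P(11, 117) = 61191; 61061 is not s-gonal.
Hits: s ∈ {8} → 1.

1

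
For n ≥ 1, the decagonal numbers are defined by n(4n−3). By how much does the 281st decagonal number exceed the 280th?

Consecutive decagonal numbers differ by 8n − 7: here 8·281 − 7 = 2241.

2241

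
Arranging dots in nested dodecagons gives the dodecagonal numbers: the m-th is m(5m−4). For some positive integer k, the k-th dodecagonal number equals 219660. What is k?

210

Set n(5n−4) = 219660, giving 5n² − 4n − 219660 = 0.
The discriminant is 16 + 20·219660 = 4393216, and √4393216 = 2096.
So n = (4 + 2096) / 10 = 2100/10 = 210.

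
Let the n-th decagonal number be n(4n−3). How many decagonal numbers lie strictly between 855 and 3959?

The n-th decagonal number is n(4n−3).
Smallest index with value > 855: n = 16 (giving 976).
Largest index with value < 3959: n = 31 (giving 3751).
Indices 16 through 31: 16 terms.

16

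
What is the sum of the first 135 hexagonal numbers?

Σ i(2i−1) = 2Σi² − Σi over i = 1..135.
Σi = 9180 and Σi² = 829260.
2·829260 − 1·9180 = 1649340.

1649340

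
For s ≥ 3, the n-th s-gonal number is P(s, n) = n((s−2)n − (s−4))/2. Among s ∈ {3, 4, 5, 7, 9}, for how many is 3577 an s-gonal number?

s = 3: P(3, 84) = 3570 and P(3, 85) = 3655; 3577 is not s-gonal.
s = 4: P(4, 59) = 3481 and P(4, 60) = 3600; 3577 is not s-gonal.
s = 5: P(5, 49) = 3577. ✓
s = 7: P(7, 38) = 3553 and P(7, 39) = 3744; 3577 is not s-gonal.
s = 9: P(9, 32) = 3504 and P(9, 33) = 3729; 3577 is not s-gonal.
Hits: s ∈ {5} → 1.

1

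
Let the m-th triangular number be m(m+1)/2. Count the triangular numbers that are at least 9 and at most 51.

The n-th triangular number is n(n+1)/2.
Smallest index with value ≥ 9: n = 4 (giving 10).
Largest index with value ≤ 51: n = 9 (giving 45).
Indices 4 through 9: 6 terms.

6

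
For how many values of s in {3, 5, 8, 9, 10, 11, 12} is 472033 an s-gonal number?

1

s = 3: P(3, 971) = 471906 and P(3, 972) = 472878; 472033 is not s-gonal.
s = 5: P(5, 561) = 471801 and P(5, 562) = 473485; 472033 is not s-gonal.
s = 8: P(8, 397) = 472033. ✓
s = 9: P(9, 367) = 470494 and P(9, 368) = 473064; 472033 is not s-gonal.
s = 10: P(10, 343) = 469567 and P(10, 344) = 472312; 472033 is not s-gonal.
s = 11: P(11, 324) = 471258 and P(11, 325) = 474175; 472033 is not s-gonal.
s = 12: P(12, 307) = 470017 and P(12, 308) = 473088; 472033 is not s-gonal.
Hits: s ∈ {8} → 1.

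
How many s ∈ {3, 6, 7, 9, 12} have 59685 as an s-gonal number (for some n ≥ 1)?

2

s = 3: P(3, 345) = 59685. ✓
s = 6: P(6, 173) = 59685. ✓
s = 7: P(7, 154) = 59059 and P(7, 155) = 59830; 59685 is not s-gonal.
s = 9: P(9, 130) = 58825 and P(9, 131) = 59736; 59685 is not s-gonal.
s = 12: P(12, 109) = 58969 and P(12, 110) = 60060; 59685 is not s-gonal.
Hits: s ∈ {3, 6} → 2.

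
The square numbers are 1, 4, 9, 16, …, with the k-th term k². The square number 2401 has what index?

49

We need n² = 2401, so n = √2401 = 49.
Check: 49² = 2401. ✓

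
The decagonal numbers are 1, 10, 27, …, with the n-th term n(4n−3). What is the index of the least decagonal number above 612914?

392

Solve n(4n−3) > 612914 for integer n.
The largest n with value ≤ 612914 is 391 (since 610351 ≤ 612914 < 613480), so the first above is n = 392, value 613480.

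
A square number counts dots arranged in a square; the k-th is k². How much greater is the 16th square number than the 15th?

n² − (n−1)² = 2n − 1, so 16² − 15² = 2·16 − 1 = 31.

31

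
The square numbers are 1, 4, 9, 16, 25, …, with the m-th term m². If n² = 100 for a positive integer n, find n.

We need n² = 100, so n = √100 = 10.

10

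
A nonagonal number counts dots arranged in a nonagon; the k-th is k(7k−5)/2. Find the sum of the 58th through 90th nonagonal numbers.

Σ i(7i−5)/2 = (7Σi² − 5Σi) / 2 over i = 58..90.
Σi = 4095 − 1653 = 2442 and Σi² = 247065 − 63365 = 183700.
(7·183700 − 5·2442) / 2 = 1273690/2 = 636845.

636845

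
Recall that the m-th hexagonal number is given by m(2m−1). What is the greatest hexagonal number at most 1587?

Solve n(2n−1) ≤ 1587 for integer n.
n = 28 gives 1540 ≤ 1587, while n = 29 gives 1653 > 1587; so the answer is 1540.

1540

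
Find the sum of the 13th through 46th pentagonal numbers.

Σ i(3i−1)/2 = (3Σi² − Σi) / 2 over i = 13..46.
Σi = 1081 − 78 = 1003 and Σi² = 33511 − 650 = 32861.
(3·32861 − 1·1003) / 2 = 97580/2 = 48790.

48790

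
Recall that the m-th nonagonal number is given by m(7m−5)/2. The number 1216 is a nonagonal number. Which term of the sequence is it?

19

Set n(7n−5)/2 = 1216, giving 7n² − 5n − 2432 = 0.
So n = (5 + 261) / 14 = 266/14 = 19.
Check: 19·(7·19 − 5)/2 = 1216. ✓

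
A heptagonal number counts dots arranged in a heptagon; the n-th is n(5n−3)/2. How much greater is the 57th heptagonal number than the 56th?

281

Consecutive heptagonal numbers differ by 5n − 4: here 5·57 − 4 = 281.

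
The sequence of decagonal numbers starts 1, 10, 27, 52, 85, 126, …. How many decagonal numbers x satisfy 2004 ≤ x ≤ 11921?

The n-th decagonal number is n(4n−3).
Smallest index with value ≥ 2004: n = 23 (giving 2047).
Largest index with value ≤ 11921: n = 54 (giving 11502).
Indices 23 through 54: 32 terms.

32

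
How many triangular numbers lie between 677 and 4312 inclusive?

The n-th triangular number is n(n+1)/2.
Smallest index with value ≥ 677: n = 37 (giving 703).
Largest index with value ≤ 4312: n = 92 (giving 4278).
Indices 37 through 92: 56 terms.

56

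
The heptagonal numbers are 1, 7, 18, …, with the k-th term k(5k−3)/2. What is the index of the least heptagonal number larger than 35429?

Solve n(5n−3)/2 > 35429 for integer n.
The largest n with value ≤ 35429 is 119 (since 35224 ≤ 35429 < 35820), so the first above is n = 120, value 35820.

120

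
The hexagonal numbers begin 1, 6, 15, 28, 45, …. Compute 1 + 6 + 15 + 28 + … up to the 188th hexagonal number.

Σ i(2i−1) = 2Σi² − Σi over i = 1..188.
Σi = 17766 and Σi² = 2232594.
2·2232594 − 1·17766 = 4447422.

4447422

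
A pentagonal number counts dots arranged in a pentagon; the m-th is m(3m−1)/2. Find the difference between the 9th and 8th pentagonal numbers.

25

Consecutive pentagonal numbers differ by 3n − 2: here 3·9 − 2 = 25.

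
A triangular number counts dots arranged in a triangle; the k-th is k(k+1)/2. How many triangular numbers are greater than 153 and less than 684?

The n-th triangular number is n(n+1)/2.
Smallest index with value > 153: n = 18 (giving 171).
Largest index with value < 684: n = 36 (giving 666).
Indices 18 through 36: 19 terms.

19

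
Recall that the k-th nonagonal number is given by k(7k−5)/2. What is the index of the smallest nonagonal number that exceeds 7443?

Solve n(7n−5)/2 > 7443 for integer n.
The largest n with value ≤ 7443 is 46 (since 7291 ≤ 7443 < 7614), so the first above is n = 47, value 7614.

47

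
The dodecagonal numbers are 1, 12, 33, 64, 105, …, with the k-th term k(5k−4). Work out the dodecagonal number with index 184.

168544

184·(5·184 − 4) = 184·916 = 168544.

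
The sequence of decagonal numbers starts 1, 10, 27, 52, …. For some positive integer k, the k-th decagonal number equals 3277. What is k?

29

Set n(4n−3) = 3277, giving 4n² − 3n − 3277 = 0.
So n = (3 + 229) / 8 = 232/8 = 29.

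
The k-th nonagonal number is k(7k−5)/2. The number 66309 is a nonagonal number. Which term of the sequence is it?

Set n(7n−5)/2 = 66309, giving 7n² − 5n − 132618 = 0.
The discriminant is 25 + 56·66309 = 3713329, and √3713329 = 1927.
So n = (5 + 1927) / 14 = 1932/14 = 138.
Check: 138·(7·138 − 5)/2 = 66309. ✓

138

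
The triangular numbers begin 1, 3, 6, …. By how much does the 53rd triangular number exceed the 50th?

53·54/2 = 1431 and 50·51/2 = 1275.
Difference: 1431 − 1275 = 156.

156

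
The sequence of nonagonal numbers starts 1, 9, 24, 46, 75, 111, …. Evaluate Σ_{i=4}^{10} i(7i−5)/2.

Σ i(7i−5)/2 = (7Σi² − 5Σi) / 2 over i = 4..10.
Σi = 55 − 6 = 49 and Σi² = 385 − 14 = 371.
(7·371 − 5·49) / 2 = 2352/2 = 1176.

1176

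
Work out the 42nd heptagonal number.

The 42nd heptagonal number is n(5n−3)/2 with n = 42.
42·(5·42 − 3)/2 = 42·207/2 = 4347.

4347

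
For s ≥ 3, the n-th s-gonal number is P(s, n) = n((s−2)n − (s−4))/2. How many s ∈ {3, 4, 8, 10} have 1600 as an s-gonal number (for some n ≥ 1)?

1

s = 3: P(3, 56) = 1596 and P(3, 57) = 1653; 1600 is not s-gonal.
s = 4: P(4, 40) = 1600. ✓
s = 8: P(8, 23) = 1541 and P(8, 24) = 1680; 1600 is not s-gonal.
s = 10: P(10, 20) = 1540 and P(10, 21) = 1701; 1600 is not s-gonal.
Hits: s ∈ {4} → 1.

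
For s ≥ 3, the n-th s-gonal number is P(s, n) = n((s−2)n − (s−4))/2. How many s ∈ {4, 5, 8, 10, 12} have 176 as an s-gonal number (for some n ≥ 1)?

2

s = 4: P(4, 13) = 169 and P(4, 14) = 196; 176 is not s-gonal.
s = 5: P(5, 11) = 176. ✓
s = 8: P(8, 8) = 176. ✓
s = 10: P(10, 7) = 175 and P(10, 8) = 232; 176 is not s-gonal.
s = 12: P(12, 6) = 156 and P(12, 7) = 217; 176 is not s-gonal.
Hits: s ∈ {5, 8} → 2.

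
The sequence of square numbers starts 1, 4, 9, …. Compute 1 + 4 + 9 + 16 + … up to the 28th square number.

Σ_{i=1}^{28} i² = 28·29·57/6 = 7714.

7714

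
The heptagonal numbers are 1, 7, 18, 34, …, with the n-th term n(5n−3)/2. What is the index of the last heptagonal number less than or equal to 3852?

Solve n(5n−3)/2 ≤ 3852 for integer n.
n = 39 gives 3744 ≤ 3852, while n = 40 gives 3940 > 3852; so the answer is index 39.

39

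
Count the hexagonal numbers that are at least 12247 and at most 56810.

The n-th hexagonal number is n(2n−1).
Smallest index with value ≥ 12247: n = 79 (giving 12403).
Largest index with value ≤ 56810: n = 168 (giving 56280).
Indices 79 through 168: 90 terms.

90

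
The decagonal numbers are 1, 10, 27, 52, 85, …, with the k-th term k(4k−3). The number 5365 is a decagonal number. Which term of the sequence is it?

37

Set n(4n−3) = 5365, giving 4n² − 3n − 5365 = 0.
So n = (3 + 293) / 8 = 296/8 = 37.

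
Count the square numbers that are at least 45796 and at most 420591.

The n-th square number is n².
Smallest index with value ≥ 45796: n = 214 (giving 45796).
Largest index with value ≤ 420591: n = 648 (giving 419904).
Indices 214 through 648: 435 terms.

435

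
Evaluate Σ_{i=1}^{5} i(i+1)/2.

Σ i(i+1)/2 = (Σi² + Σi) / 2 over i = 1..5.
Σi = 15 and Σi² = 55.
(1·55 + 1·15) / 2 = 70/2 = 35.

35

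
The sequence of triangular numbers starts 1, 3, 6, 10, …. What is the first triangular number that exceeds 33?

Solve n(n+1)/2 > 33 for integer n.
The largest n with value ≤ 33 is 7 (since 28 ≤ 33 < 36), so the first above is n = 8, value 36.

36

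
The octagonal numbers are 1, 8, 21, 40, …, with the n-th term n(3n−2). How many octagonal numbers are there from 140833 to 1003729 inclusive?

The n-th octagonal number is n(3n−2).
Smallest index with value ≥ 140833: n = 217 (giving 140833).
Largest index with value ≤ 1003729: n = 578 (giving 1001096).
Indices 217 through 578: 362 terms.

362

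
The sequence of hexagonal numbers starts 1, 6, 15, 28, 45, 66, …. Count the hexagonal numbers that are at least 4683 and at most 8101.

The n-th hexagonal number is n(2n−1).
Smallest index with value ≥ 4683: n = 49 (giving 4753).
Largest index with value ≤ 8101: n = 63 (giving 7875).
Indices 49 through 63: 15 terms.

15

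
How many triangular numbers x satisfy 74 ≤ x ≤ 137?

The n-th triangular number is n(n+1)/2.
Smallest index with value ≥ 74: n = 12 (giving 78).
Largest index with value ≤ 137: n = 16 (giving 136).
Indices 12 through 16: 5 terms.

5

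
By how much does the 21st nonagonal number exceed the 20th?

141

Consecutive nonagonal numbers differ by 7n − 6: here 7·21 − 6 = 141.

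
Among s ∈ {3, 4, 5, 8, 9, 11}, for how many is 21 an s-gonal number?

2

s = 3: P(3, 6) = 21. ✓
s = 4: P(4, 4) = 16 and P(4, 5) = 25; 21 is not s-gonal.
s = 5: P(5, 3) = 12 and P(5, 4) = 22; 21 is not s-gonal.
s = 8: P(8, 3) = 21. ✓
s = 9: P(9, 2) = 9 and P(9, 3) = 24; 21 is not s-gonal.
s = 11: P(11, 2) = 11 and P(11, 3) = 30; 21 is not s-gonal.
Hits: s ∈ {3, 8} → 2.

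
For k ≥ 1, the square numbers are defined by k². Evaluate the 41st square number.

The 41st square number is n² with n = 41.
41² = 1681.

1681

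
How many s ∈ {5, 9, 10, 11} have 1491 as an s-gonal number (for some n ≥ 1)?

s = 5: P(5, 31) = 1426 and P(5, 32) = 1520; 1491 is not s-gonal.
s = 9: P(9, 21) = 1491. ✓
s = 10: P(10, 19) = 1387 and P(10, 20) = 1540; 1491 is not s-gonal.
s = 11: P(11, 18) = 1395 and P(11, 19) = 1558; 1491 is not s-gonal.
Hits: s ∈ {9} → 1.

1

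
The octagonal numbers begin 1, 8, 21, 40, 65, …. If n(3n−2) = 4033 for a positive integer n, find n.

37

Set n(3n−2) = 4033, giving 3n² − 2n − 4033 = 0.
The discriminant is 4 + 12·4033 = 48400, and √48400 = 220.
So n = (2 + 220) / 6 = 222/6 = 37.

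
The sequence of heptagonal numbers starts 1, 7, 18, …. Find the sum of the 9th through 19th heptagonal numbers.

Σ i(5i−3)/2 = (5Σi² − 3Σi) / 2 over i = 9..19.
Σi = 190 − 36 = 154 and Σi² = 2470 − 204 = 2266.
(5·2266 − 3·154) / 2 = 10868/2 = 5434.

5434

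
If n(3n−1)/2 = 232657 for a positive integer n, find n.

Set n(3n−1)/2 = 232657, giving 3n² − n − 465314 = 0.
So n = (1 + 2363) / 6 = 2364/6 = 394.

394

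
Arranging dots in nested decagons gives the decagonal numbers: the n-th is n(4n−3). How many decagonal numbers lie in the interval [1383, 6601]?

The n-th decagonal number is n(4n−3).
Smallest index with value ≥ 1383: n = 19 (giving 1387).
Largest index with value ≤ 6601: n = 41 (giving 6601).
Indices 19 through 41: 23 terms.

23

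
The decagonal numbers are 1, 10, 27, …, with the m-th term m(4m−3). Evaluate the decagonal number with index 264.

264·(4·264 − 3) = 264·1053 = 277992.

277992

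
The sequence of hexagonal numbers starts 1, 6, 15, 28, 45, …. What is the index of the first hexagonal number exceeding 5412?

Solve n(2n−1) > 5412 for integer n.
The largest n with value ≤ 5412 is 52 (since 5356 ≤ 5412 < 5565), so the first above is n = 53, value 5565.

53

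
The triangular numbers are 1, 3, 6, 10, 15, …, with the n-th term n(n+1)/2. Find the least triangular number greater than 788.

820

Solve n(n+1)/2 > 788 for integer n.
The largest n with value ≤ 788 is 39 (since 780 ≤ 788 < 820), so the first above is n = 40, value 820.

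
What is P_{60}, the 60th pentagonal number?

60·(3·60 − 1)/2 = 60·179/2 = 5370.

5370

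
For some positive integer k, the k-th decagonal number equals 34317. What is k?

93

Set n(4n−3) = 34317, giving 4n² − 3n − 34317 = 0.
The discriminant is 9 + 16·34317 = 549081, and √549081 = 741.
So n = (3 + 741) / 8 = 744/8 = 93.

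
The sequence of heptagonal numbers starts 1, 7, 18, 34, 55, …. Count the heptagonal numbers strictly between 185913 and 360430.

The n-th heptagonal number is n(5n−3)/2.
Smallest index with value > 185913: n = 274 (giving 187279).
Largest index with value < 360430: n = 379 (giving 358534).
Indices 274 through 379: 106 terms.

106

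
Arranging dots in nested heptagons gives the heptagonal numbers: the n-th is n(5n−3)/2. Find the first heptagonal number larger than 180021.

Solve n(5n−3)/2 > 180021 for integer n.
The largest n with value ≤ 180021 is 268 (since 179158 ≤ 180021 < 180499), so the first above is n = 269, value 180499.

180499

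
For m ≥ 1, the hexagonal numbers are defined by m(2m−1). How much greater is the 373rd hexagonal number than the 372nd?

Consecutive hexagonal numbers differ by 4n − 3: here 4·373 − 3 = 1489.

1489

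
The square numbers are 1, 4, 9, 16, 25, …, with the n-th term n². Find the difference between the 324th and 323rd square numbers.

647

n² − (n−1)² = 2n − 1, so 324² − 323² = 2·324 − 1 = 647.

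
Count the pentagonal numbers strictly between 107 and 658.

The n-th pentagonal number is n(3n−1)/2.
Smallest index with value > 107: n = 9 (giving 117).
Largest index with value < 658: n = 21 (giving 651).
Indices 9 through 21: 13 terms.

13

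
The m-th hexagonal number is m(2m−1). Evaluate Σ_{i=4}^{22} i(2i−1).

Σ i(2i−1) = 2Σi² − Σi over i = 4..22.
Σi = 253 − 6 = 247 and Σi² = 3795 − 14 = 3781.
2·3781 − 1·247 = 7315.

7315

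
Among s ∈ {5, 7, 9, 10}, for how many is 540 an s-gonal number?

s = 5: P(5, 19) = 532 and P(5, 20) = 590; 540 is not s-gonal.
s = 7: P(7, 15) = 540. ✓
s = 9: P(9, 12) = 474 and P(9, 13) = 559; 540 is not s-gonal.
s = 10: P(10, 12) = 540. ✓
Hits: s ∈ {7, 10} → 2.

2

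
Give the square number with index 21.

441

The 21st square number is n² with n = 21.
21² = 441.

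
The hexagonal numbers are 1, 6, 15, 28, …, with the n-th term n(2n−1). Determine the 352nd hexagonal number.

352·(2·352 − 1) = 352·703 = 247456.

247456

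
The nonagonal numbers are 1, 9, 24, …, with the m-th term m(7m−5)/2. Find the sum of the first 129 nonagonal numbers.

2512705

Σ i(7i−5)/2 = (7Σi² − 5Σi) / 2 over i = 1..129.
Σi = 8385 and Σi² = 723905.
(7·723905 − 5·8385) / 2 = 5025410/2 = 2512705.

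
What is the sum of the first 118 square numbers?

554659

Σ_{i=1}^{118} i² = 118·119·237/6 = 554659.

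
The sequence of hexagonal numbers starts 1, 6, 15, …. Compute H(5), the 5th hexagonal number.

45

The 5th hexagonal number is n(2n−1) with n = 5.
5·(2·5 − 1) = 5·9 = 45.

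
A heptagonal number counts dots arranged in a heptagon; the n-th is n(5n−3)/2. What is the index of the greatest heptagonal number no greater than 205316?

286

Solve n(5n−3)/2 ≤ 205316 for integer n.
n = 286 gives 204061 ≤ 205316, while n = 287 gives 205492 > 205316; so the answer is index 286.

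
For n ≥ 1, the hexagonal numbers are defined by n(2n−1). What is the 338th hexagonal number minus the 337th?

1349

Consecutive hexagonal numbers differ by 4n − 3: here 4·338 − 3 = 1349.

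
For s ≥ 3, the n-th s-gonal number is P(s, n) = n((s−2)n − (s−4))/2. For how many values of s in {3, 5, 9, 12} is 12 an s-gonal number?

2

s = 3: P(3, 4) = 10 and P(3, 5) = 15; 12 is not s-gonal.
s = 5: P(5, 3) = 12. ✓
s = 9: P(9, 2) = 9 and P(9, 3) = 24; 12 is not s-gonal.
s = 12: P(12, 2) = 12. ✓
Hits: s ∈ {5, 12} → 2.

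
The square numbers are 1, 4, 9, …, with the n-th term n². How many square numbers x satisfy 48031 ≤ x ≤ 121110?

129

The n-th square number is n².
Smallest index with value ≥ 48031: n = 220 (giving 48400).
Largest index with value ≤ 121110: n = 348 (giving 121104).
Indices 220 through 348: 129 terms.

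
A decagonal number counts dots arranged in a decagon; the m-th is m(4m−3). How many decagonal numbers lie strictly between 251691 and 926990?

The n-th decagonal number is n(4n−3).
Smallest index with value > 251691: n = 252 (giving 253260).
Largest index with value < 926990: n = 481 (giving 924001).
Indices 252 through 481: 230 terms.

230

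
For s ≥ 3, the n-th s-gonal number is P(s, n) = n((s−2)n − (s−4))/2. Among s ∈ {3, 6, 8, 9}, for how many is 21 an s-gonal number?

2

s = 3: P(3, 6) = 21. ✓
s = 6: P(6, 3) = 15 and P(6, 4) = 28; 21 is not s-gonal.
s = 8: P(8, 3) = 21. ✓
s = 9: P(9, 2) = 9 and P(9, 3) = 24; 21 is not s-gonal.
Hits: s ∈ {3, 8} → 2.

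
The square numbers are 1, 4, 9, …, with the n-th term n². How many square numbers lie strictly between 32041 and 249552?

The n-th square number is n².
Smallest index with value > 32041: n = 180 (giving 32400).
Largest index with value < 249552: n = 499 (giving 249001).
Indices 180 through 499: 320 terms.

320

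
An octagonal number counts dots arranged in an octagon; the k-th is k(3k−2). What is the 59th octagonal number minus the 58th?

Consecutive octagonal numbers differ by 6n − 5: here 6·59 − 5 = 349.

349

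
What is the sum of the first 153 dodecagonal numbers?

Σ i(5i−4) = 5Σi² − 4Σi over i = 1..153.
Σi = 11781 and Σi² = 1205589.
5·1205589 − 4·11781 = 5980821.

5980821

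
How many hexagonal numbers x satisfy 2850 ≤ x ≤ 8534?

28

The n-th hexagonal number is n(2n−1).
Smallest index with value ≥ 2850: n = 38 (giving 2850).
Largest index with value ≤ 8534: n = 65 (giving 8385).
Indices 38 through 65: 28 terms.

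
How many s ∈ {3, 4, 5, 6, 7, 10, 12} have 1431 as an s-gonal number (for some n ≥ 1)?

2

s = 3: P(3, 53) = 1431. ✓
s = 4: P(4, 37) = 1369 and P(4, 38) = 1444; 1431 is not s-gonal.
s = 5: P(5, 31) = 1426 and P(5, 32) = 1520; 1431 is not s-gonal.
s = 6: P(6, 27) = 1431. ✓
s = 7: P(7, 24) = 1404 and P(7, 25) = 1525; 1431 is not s-gonal.
s = 10: P(10, 19) = 1387 and P(10, 20) = 1540; 1431 is not s-gonal.
s = 12: P(12, 17) = 1377 and P(12, 18) = 1548; 1431 is not s-gonal.
Hits: s ∈ {3, 6} → 2.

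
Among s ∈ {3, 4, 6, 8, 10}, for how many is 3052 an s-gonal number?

s = 3: P(3, 77) = 3003 and P(3, 78) = 3081; 3052 is not s-gonal.
s = 4: P(4, 55) = 3025 and P(4, 56) = 3136; 3052 is not s-gonal.
s = 6: P(6, 39) = 3003 and P(6, 40) = 3160; 3052 is not s-gonal.
s = 8: P(8, 32) = 3008 and P(8, 33) = 3201; 3052 is not s-gonal.
s = 10: P(10, 28) = 3052. ✓
Hits: s ∈ {10} → 1.

1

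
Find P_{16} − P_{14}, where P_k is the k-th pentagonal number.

16·(3·16 − 1)/2 = 376 and 14·(3·14 − 1)/2 = 287.
Difference: 376 − 287 = 89.

89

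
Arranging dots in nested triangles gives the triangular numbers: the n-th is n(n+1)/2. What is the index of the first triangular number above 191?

Solve n(n+1)/2 > 191 for integer n.
The largest n with value ≤ 191 is 19 (since 190 ≤ 191 < 210), so the first above is n = 20, value 210.

20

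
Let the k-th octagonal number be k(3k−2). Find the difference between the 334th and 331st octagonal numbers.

334·(3·334 − 2) = 334000 and 331·(3·331 − 2) = 328021.
Difference: 334000 − 328021 = 5979.

5979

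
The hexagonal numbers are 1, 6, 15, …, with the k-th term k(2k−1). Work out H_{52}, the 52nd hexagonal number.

The 52nd hexagonal number is n(2n−1) with n = 52.
52·(2·52 − 1) = 52·103 = 5356.

5356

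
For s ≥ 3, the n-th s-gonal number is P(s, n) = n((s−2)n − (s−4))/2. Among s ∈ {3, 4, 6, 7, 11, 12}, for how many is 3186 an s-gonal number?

s = 3: P(3, 79) = 3160 and P(3, 80) = 3240; 3186 is not s-gonal.
s = 4: P(4, 56) = 3136 and P(4, 57) = 3249; 3186 is not s-gonal.
s = 6: P(6, 40) = 3160 and P(6, 41) = 3321; 3186 is not s-gonal.
s = 7: P(7, 36) = 3186. ✓
s = 11: P(11, 27) = 3186. ✓
s = 12: P(12, 25) = 3025 and P(12, 26) = 3276; 3186 is not s-gonal.
Hits: s ∈ {7, 11} → 2.

2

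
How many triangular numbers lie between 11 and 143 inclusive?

The n-th triangular number is n(n+1)/2.
Smallest index with value ≥ 11: n = 5 (giving 15).
Largest index with value ≤ 143: n = 16 (giving 136).
Indices 5 through 16: 12 terms.

12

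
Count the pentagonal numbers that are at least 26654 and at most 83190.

102

The n-th pentagonal number is n(3n−1)/2.
Smallest index with value ≥ 26654: n = 134 (giving 26867).
Largest index with value ≤ 83190: n = 235 (giving 82720).
Indices 134 through 235: 102 terms.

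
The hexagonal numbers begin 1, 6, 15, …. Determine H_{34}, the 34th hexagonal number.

The 34th hexagonal number is n(2n−1) with n = 34.
34·(2·34 − 1) = 34·67 = 2278.

2278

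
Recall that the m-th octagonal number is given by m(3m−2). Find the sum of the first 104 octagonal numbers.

1130220

Σ i(3i−2) = 3Σi² − 2Σi over i = 1..104.
Σi = 5460 and Σi² = 380380.
3·380380 − 2·5460 = 1130220.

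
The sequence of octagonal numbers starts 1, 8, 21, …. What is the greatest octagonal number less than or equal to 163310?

162401

Solve n(3n−2) ≤ 163310 for integer n.
n = 233 gives 162401 ≤ 163310, while n = 234 gives 163800 > 163310; so the answer is 162401.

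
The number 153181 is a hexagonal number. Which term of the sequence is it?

Set n(2n−1) = 153181, giving 2n² − n − 153181 = 0.
The discriminant is 1 + 8·153181 = 1225449, and √1225449 = 1107.
So n = (1 + 1107) / 4 = 1108/4 = 277.

277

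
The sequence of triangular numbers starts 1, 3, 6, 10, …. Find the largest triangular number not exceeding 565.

Solve n(n+1)/2 ≤ 565 for integer n.
n = 33 gives 561 ≤ 565, while n = 34 gives 595 > 565; so the answer is 561.

561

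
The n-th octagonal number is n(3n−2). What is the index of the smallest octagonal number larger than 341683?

338

Solve n(3n−2) > 341683 for integer n.
The largest n with value ≤ 341683 is 337 (since 340033 ≤ 341683 < 342056), so the first above is n = 338, value 342056.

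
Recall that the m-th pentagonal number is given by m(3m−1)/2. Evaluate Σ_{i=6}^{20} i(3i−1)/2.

Σ i(3i−1)/2 = (3Σi² − Σi) / 2 over i = 6..20.
Σi = 210 − 15 = 195 and Σi² = 2870 − 55 = 2815.
(3·2815 − 1·195) / 2 = 8250/2 = 4125.

4125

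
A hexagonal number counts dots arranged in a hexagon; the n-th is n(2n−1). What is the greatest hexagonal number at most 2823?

Solve n(2n−1) ≤ 2823 for integer n.
n = 37 gives 2701 ≤ 2823, while n = 38 gives 2850 > 2823; so the answer is 2701.

2701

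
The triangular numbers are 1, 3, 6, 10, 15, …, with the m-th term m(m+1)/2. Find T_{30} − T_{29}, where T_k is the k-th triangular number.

Consecutive triangular numbers differ by n: T_{30} − T_{29} = 30.

30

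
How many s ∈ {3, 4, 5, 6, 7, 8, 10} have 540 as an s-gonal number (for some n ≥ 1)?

2

s = 3: P(3, 32) = 528 and P(3, 33) = 561; 540 is not s-gonal.
s = 4: P(4, 23) = 529 and P(4, 24) = 576; 540 is not s-gonal.
s = 5: P(5, 19) = 532 and P(5, 20) = 590; 540 is not s-gonal.
s = 6: P(6, 16) = 496 and P(6, 17) = 561; 540 is not s-gonal.
s = 7: P(7, 15) = 540. ✓
s = 8: P(8, 13) = 481 and P(8, 14) = 560; 540 is not s-gonal.
s = 10: P(10, 12) = 540. ✓
Hits: s ∈ {7, 10} → 2.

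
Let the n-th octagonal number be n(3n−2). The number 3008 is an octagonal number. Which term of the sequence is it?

Set n(3n−2) = 3008, giving 3n² − 2n − 3008 = 0.
The discriminant is 4 + 12·3008 = 36100, and √36100 = 190.
So n = (2 + 190) / 6 = 192/6 = 32.
Check: 32·(3·32 − 2) = 3008. ✓

32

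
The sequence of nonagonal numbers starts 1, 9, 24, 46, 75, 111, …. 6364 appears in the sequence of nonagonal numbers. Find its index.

Set n(7n−5)/2 = 6364, giving 7n² − 5n − 12728 = 0.
The discriminant is 25 + 56·6364 = 356409, and √356409 = 597.
So n = (5 + 597) / 14 = 602/14 = 43.
Check: 43·(7·43 − 5)/2 = 6364. ✓

43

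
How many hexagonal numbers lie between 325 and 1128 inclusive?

12

The n-th hexagonal number is n(2n−1).
Smallest index with value ≥ 325: n = 13 (giving 325).
Largest index with value ≤ 1128: n = 24 (giving 1128).
Indices 13 through 24: 12 terms.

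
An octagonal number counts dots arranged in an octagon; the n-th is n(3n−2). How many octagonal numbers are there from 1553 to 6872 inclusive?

The n-th octagonal number is n(3n−2).
Smallest index with value ≥ 1553: n = 24 (giving 1680).
Largest index with value ≤ 6872: n = 48 (giving 6816).
Indices 24 through 48: 25 terms.

25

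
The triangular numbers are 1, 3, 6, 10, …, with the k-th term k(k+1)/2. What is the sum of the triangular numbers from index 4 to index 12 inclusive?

354

Σ i(i+1)/2 = (Σi² + Σi) / 2 over i = 4..12.
Σi = 78 − 6 = 72 and Σi² = 650 − 14 = 636.
(1·636 + 1·72) / 2 = 708/2 = 354.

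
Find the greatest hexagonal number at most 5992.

5778

Solve n(2n−1) ≤ 5992 for integer n.
n = 54 gives 5778 ≤ 5992, while n = 55 gives 5995 > 5992; so the answer is 5778.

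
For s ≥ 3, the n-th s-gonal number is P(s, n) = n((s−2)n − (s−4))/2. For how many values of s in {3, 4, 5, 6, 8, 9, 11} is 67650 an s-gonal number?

s = 3: P(3, 367) = 67528 and P(3, 368) = 67896; 67650 is not s-gonal.
s = 4: P(4, 260) = 67600 and P(4, 261) = 68121; 67650 is not s-gonal.
s = 5: P(5, 212) = 67310 and P(5, 213) = 67947; 67650 is not s-gonal.
s = 6: P(6, 184) = 67528 and P(6, 185) = 68265; 67650 is not s-gonal.
s = 8: P(8, 150) = 67200 and P(8, 151) = 68101; 67650 is not s-gonal.
s = 9: P(9, 139) = 67276 and P(9, 140) = 68250; 67650 is not s-gonal.
s = 11: P(11, 123) = 67650. ✓
Hits: s ∈ {11} → 1.

1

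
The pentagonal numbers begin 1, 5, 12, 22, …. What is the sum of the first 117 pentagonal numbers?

Σ i(3i−1)/2 = (3Σi² − Σi) / 2 over i = 1..117.
Σi = 6903 and Σi² = 540735.
(3·540735 − 1·6903) / 2 = 1615302/2 = 807651.

807651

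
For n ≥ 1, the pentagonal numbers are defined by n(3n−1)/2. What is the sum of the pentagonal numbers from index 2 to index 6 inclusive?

Σ i(3i−1)/2 = (3Σi² − Σi) / 2 over i = 2..6.
Σi = 21 − 1 = 20 and Σi² = 91 − 1 = 90.
(3·90 − 1·20) / 2 = 250/2 = 125.

125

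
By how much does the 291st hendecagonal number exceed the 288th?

291·(9·291 − 7)/2 = 380046 and 288·(9·288 − 7)/2 = 372240.
Difference: 380046 − 372240 = 7806.

7806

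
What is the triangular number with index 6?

The 6th triangular number is n(n+1)/2 with n = 6.
6·7/2 = 42/2 = 21.

21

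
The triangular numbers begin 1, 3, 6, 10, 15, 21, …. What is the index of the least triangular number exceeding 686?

Solve n(n+1)/2 > 686 for integer n.
The largest n with value ≤ 686 is 36 (since 666 ≤ 686 < 703), so the first above is n = 37, value 703.

37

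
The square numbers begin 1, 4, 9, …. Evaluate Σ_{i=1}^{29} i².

Σ_{i=1}^{29} i² = 29·30·59/6 = 8555.

8555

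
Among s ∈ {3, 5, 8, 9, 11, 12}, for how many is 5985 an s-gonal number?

2

s = 3: P(3, 108) = 5886 and P(3, 109) = 5995; 5985 is not s-gonal.
s = 5: P(5, 63) = 5922 and P(5, 64) = 6112; 5985 is not s-gonal.
s = 8: P(8, 45) = 5985. ✓
s = 9: P(9, 41) = 5781 and P(9, 42) = 6069; 5985 is not s-gonal.
s = 11: P(11, 36) = 5706 and P(11, 37) = 6031; 5985 is not s-gonal.
s = 12: P(12, 35) = 5985. ✓
Hits: s ∈ {8, 12} → 2.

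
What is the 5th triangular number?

15

The 5th triangular number is n(n+1)/2 with n = 5.
5·6/2 = 30/2 = 15.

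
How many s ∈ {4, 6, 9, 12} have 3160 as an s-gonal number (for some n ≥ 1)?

1

s = 4: P(4, 56) = 3136 and P(4, 57) = 3249; 3160 is not s-gonal.
s = 6: P(6, 40) = 3160. ✓
s = 9: P(9, 30) = 3075 and P(9, 31) = 3286; 3160 is not s-gonal.
s = 12: P(12, 25) = 3025 and P(12, 26) = 3276; 3160 is not s-gonal.
Hits: s ∈ {6} → 1.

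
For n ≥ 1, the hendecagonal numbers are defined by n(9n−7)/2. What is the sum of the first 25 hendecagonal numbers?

23725

Σ i(9i−7)/2 = (9Σi² − 7Σi) / 2 over i = 1..25.
Σi = 325 and Σi² = 5525.
(9·5525 − 7·325) / 2 = 47450/2 = 23725.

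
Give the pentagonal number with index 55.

4510

The 55th pentagonal number is n(3n−1)/2 with n = 55.
55·(3·55 − 1)/2 = 55·164/2 = 55·82 = 4510.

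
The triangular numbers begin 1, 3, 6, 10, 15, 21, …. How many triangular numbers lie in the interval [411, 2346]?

The n-th triangular number is n(n+1)/2.
Smallest index with value ≥ 411: n = 29 (giving 435).
Largest index with value ≤ 2346: n = 68 (giving 2346).
Indices 29 through 68: 40 terms.

40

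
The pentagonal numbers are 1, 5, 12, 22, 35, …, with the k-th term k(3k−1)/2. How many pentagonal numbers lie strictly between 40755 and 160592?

The n-th pentagonal number is n(3n−1)/2.
Smallest index with value > 40755: n = 166 (giving 41251).
Largest index with value < 160592: n = 327 (giving 160230).
Indices 166 through 327: 162 terms.

162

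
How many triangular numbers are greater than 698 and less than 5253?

The n-th triangular number is n(n+1)/2.
Smallest index with value > 698: n = 37 (giving 703).
Largest index with value < 5253: n = 101 (giving 5151).
Indices 37 through 101: 65 terms.

65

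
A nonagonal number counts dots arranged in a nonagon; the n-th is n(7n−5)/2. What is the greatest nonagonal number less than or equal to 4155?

3961

Solve n(7n−5)/2 ≤ 4155 for integer n.
n = 34 gives 3961 ≤ 4155, while n = 35 gives 4200 > 4155; so the answer is 3961.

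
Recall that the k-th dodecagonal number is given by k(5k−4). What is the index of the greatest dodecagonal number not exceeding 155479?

Solve n(5n−4) ≤ 155479 for integer n.
n = 176 gives 154176 ≤ 155479, while n = 177 gives 155937 > 155479; so the answer is index 176.

176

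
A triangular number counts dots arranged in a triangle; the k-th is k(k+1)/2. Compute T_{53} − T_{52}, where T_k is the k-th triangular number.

53

Consecutive triangular numbers differ by n: T_{53} − T_{52} = 53.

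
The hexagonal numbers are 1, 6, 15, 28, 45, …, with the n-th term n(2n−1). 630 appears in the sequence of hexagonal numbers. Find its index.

Set n(2n−1) = 630, giving 2n² − n − 630 = 0.
The discriminant is 1 + 8·630 = 5041, and √5041 = 71.
So n = (1 + 71) / 4 = 72/4 = 18.

18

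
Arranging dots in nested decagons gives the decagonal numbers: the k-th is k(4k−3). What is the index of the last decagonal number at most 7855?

Solve n(4n−3) ≤ 7855 for integer n.
n = 44 gives 7612 ≤ 7855, while n = 45 gives 7965 > 7855; so the answer is index 44.

44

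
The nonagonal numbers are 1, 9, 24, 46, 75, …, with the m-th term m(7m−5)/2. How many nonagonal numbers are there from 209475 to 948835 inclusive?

277

The n-th nonagonal number is n(7n−5)/2.
Smallest index with value ≥ 209475: n = 245 (giving 209475).
Largest index with value ≤ 948835: n = 521 (giving 948741).
Indices 245 through 521: 277 terms.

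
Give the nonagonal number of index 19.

19·(7·19 − 5)/2 = 19·128/2 = 19·64 = 1216.

1216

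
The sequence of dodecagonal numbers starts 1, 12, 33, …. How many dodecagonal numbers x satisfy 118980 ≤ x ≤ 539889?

175

The n-th dodecagonal number is n(5n−4).
Smallest index with value ≥ 118980: n = 155 (giving 119505).
Largest index with value ≤ 539889: n = 329 (giving 539889).
Indices 155 through 329: 175 terms.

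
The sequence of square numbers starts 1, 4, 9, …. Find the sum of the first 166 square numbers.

Σ_{i=1}^{166} i² = 166·167·333/6 = 1538571.

1538571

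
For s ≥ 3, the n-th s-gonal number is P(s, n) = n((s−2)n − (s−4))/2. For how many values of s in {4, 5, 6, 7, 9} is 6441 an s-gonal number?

1

s = 4: P(4, 80) = 6400 and P(4, 81) = 6561; 6441 is not s-gonal.
s = 5: P(5, 65) = 6305 and P(5, 66) = 6501; 6441 is not s-gonal.
s = 6: P(6, 57) = 6441. ✓
s = 7: P(7, 51) = 6426 and P(7, 52) = 6682; 6441 is not s-gonal.
s = 9: P(9, 43) = 6364 and P(9, 44) = 6666; 6441 is not s-gonal.
Hits: s ∈ {6} → 1.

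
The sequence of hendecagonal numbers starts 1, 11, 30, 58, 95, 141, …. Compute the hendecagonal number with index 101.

45551

The 101st hendecagonal number is n(9n−7)/2 with n = 101.
101·(9·101 − 7)/2 = 101·902/2 = 101·451 = 45551.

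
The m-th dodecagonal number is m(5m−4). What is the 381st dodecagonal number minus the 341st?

144240

381·(5·381 − 4) = 724281 and 341·(5·341 − 4) = 580041.
Difference: 724281 − 580041 = 144240.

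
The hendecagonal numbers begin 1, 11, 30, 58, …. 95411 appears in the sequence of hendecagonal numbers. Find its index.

Set n(9n−7)/2 = 95411, giving 9n² − 7n − 190822 = 0.
The discriminant is 49 + 72·95411 = 6869641, and √6869641 = 2621.
So n = (7 + 2621) / 18 = 2628/18 = 146.

146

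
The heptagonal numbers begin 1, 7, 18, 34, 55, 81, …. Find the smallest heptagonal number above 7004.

7209

Solve n(5n−3)/2 > 7004 for integer n.
The largest n with value ≤ 7004 is 53 (since 6943 ≤ 7004 < 7209), so the first above is n = 54, value 7209.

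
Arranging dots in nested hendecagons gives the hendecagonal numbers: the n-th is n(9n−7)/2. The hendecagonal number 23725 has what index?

73

Set n(9n−7)/2 = 23725, giving 9n² − 7n − 47450 = 0.
So n = (7 + 1307) / 18 = 1314/18 = 73.
Check: 73·(9·73 − 7)/2 = 23725. ✓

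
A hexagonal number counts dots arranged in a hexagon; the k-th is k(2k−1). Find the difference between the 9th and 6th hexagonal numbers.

87

9·(2·9 − 1) = 153 and 6·(2·6 − 1) = 66.
Difference: 153 − 66 = 87.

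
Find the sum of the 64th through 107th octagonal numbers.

978714

Σ i(3i−2) = 3Σi² − 2Σi over i = 64..107.
Σi = 5778 − 2016 = 3762 and Σi² = 414090 − 85344 = 328746.
3·328746 − 2·3762 = 978714.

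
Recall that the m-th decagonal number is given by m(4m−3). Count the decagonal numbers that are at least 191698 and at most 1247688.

The n-th decagonal number is n(4n−3).
Smallest index with value ≥ 191698: n = 220 (giving 192940).
Largest index with value ≤ 1247688: n = 558 (giving 1243782).
Indices 220 through 558: 339 terms.

339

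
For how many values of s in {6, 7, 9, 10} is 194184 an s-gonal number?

s = 6: P(6, 311) = 193131 and P(6, 312) = 194376; 194184 is not s-gonal.
s = 7: P(7, 279) = 194184. ✓
s = 9: P(9, 235) = 192700 and P(9, 236) = 194346; 194184 is not s-gonal.
s = 10: P(10, 220) = 192940 and P(10, 221) = 194701; 194184 is not s-gonal.
Hits: s ∈ {7} → 1.

1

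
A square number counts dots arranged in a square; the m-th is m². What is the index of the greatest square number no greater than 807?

28

Solve n² ≤ 807 for integer n.
n = 28 gives 784 ≤ 807, while n = 29 gives 841 > 807; so the answer is index 28.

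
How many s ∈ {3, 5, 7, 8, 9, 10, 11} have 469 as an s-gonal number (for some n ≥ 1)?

s = 3: P(3, 30) = 465 and P(3, 31) = 496; 469 is not s-gonal.
s = 5: P(5, 17) = 425 and P(5, 18) = 477; 469 is not s-gonal.
s = 7: P(7, 14) = 469. ✓
s = 8: P(8, 12) = 408 and P(8, 13) = 481; 469 is not s-gonal.
s = 9: P(9, 11) = 396 and P(9, 12) = 474; 469 is not s-gonal.
s = 10: P(10, 11) = 451 and P(10, 12) = 540; 469 is not s-gonal.
s = 11: P(11, 10) = 415 and P(11, 11) = 506; 469 is not s-gonal.
Hits: s ∈ {7} → 1.

1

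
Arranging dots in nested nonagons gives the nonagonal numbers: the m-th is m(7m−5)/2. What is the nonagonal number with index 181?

114211

181·(7·181 − 5)/2 = 181·1262/2 = 181·631 = 114211.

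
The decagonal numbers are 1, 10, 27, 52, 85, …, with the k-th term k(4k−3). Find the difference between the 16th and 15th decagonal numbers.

Consecutive decagonal numbers differ by 8n − 7: here 8·16 − 7 = 121.

121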